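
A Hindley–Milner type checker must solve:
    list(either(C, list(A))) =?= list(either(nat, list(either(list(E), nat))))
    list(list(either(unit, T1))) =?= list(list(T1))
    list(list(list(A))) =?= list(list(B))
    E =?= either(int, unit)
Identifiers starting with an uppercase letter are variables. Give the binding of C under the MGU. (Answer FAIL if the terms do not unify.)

Decompose list/1: either(C, list(A)) =?= either(nat, list(either(list(E), nat))).
Decompose either/2: C =?= nat,  list(A) =?= list(either(list(E), nat)).
Bind C := nat; no other remaining equation mentions C.
Decompose list/1: A =?= either(list(E), nat).
Bind A := either(list(E), nat); substituting into the one remaining equation that mentions A gives: list(list(list(either(list(E), nat)))) =?= list(list(B)).
Decompose list/1: list(either(unit, T1)) =?= list(T1).
Decompose list/1: either(unit, T1) =?= T1.
Occurs check fails: T1 occurs in either(unit, T1); the equation T1 =?= either(unit, T1) has no finite solution.

FAIL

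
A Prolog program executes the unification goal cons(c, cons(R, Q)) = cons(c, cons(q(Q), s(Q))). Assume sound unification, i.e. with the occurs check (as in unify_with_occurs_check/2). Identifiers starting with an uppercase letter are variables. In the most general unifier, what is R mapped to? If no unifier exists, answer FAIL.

Decompose cons/2: c = c,  cons(R, Q) = cons(q(Q), s(Q)).
Delete trivial equation c = c.
Decompose cons/2: R = q(Q),  Q = s(Q).
Bind R := q(Q); no other remaining equation mentions R.
Occurs check fails: Q occurs in s(Q); the equation Q = s(Q) has no finite solution.

FAIL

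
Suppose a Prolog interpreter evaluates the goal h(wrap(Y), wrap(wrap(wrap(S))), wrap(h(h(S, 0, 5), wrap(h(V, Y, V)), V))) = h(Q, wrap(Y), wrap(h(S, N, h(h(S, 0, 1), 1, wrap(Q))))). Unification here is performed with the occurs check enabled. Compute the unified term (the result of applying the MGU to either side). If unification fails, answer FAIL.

Decompose h/3: wrap(Y) = Q,  wrap(wrap(wrap(S))) = wrap(Y),  wrap(h(h(S, 0, 5), wrap(h(V, Y, V)), V)) = wrap(h(S, N, h(h(S, 0, 1), 1, wrap(Q)))).
Bind Q := wrap(Y); substituting into the one remaining equation that mentions Q gives: wrap(h(h(S, 0, 5), wrap(h(V, Y, V)), V)) = wrap(h(S, N, h(h(S, 0, 1), 1, wrap(wrap(Y))))).
Decompose wrap/1: wrap(wrap(S)) = Y.
Bind Y := wrap(wrap(S)); substituting into the remaining equation gives: wrap(h(h(S, 0, 5), wrap(h(V, wrap(wrap(S)), V)), V)) = wrap(h(S, N, h(h(S, 0, 1), 1, wrap(wrap(wrap(wrap(S))))))). Substituting into the earlier binding gives Q := wrap(wrap(wrap(S))).
Decompose wrap/1: h(h(S, 0, 5), wrap(h(V, wrap(wrap(S)), V)), V) = h(S, N, h(h(S, 0, 1), 1, wrap(wrap(wrap(wrap(S)))))).
Decompose h/3: h(S, 0, 5) = S,  wrap(h(V, wrap(wrap(S)), V)) = N,  V = h(h(S, 0, 1), 1, wrap(wrap(wrap(wrap(S))))).
Occurs check fails: S occurs in h(S, 0, 5); the equation S = h(S, 0, 5) has no finite solution.

FAIL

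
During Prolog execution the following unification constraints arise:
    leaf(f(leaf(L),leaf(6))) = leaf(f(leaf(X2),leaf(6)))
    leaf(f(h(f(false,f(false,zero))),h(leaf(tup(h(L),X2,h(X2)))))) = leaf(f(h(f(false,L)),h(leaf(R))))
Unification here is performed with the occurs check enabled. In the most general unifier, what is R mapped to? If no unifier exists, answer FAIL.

tup(h(f(false,zero)),f(false,zero),h(f(false,zero)))

Decompose leaf/1: f(leaf(L),leaf(6)) = f(leaf(X2),leaf(6)).
Decompose f/2: leaf(L) = leaf(X2),  leaf(6) = leaf(6).
Decompose leaf/1: L = X2.
Bind L := X2; substituting into the one remaining equation that mentions L gives: leaf(f(h(f(false,f(false,zero))),h(leaf(tup(h(X2),X2,h(X2)))))) = leaf(f(h(f(false,X2)),h(leaf(R)))).
Delete trivial equation leaf(6) = leaf(6).
Decompose leaf/1: f(h(f(false,f(false,zero))),h(leaf(tup(h(X2),X2,h(X2))))) = f(h(f(false,X2)),h(leaf(R))).
Decompose f/2: h(f(false,f(false,zero))) = h(f(false,X2)),  h(leaf(tup(h(X2),X2,h(X2)))) = h(leaf(R)).
Decompose h/1: f(false,f(false,zero)) = f(false,X2).
Decompose f/2: false = false,  f(false,zero) = X2.
Delete trivial equation false = false.
Bind X2 := f(false,zero); substituting into the remaining equation gives: h(leaf(tup(h(f(false,zero)),f(false,zero),h(f(false,zero))))) = h(leaf(R)). Substituting into the earlier binding gives L := f(false,zero).
Decompose h/1: leaf(tup(h(f(false,zero)),f(false,zero),h(f(false,zero)))) = leaf(R).
Decompose leaf/1: tup(h(f(false,zero)),f(false,zero),h(f(false,zero))) = R.
Bind R := tup(h(f(false,zero)),f(false,zero),h(f(false,zero))).
MGU = { L ↦ f(false,zero), X2 ↦ f(false,zero), R ↦ tup(h(f(false,zero)),f(false,zero),h(f(false,zero))) }, so R ↦ tup(h(f(false,zero)),f(false,zero),h(f(false,zero))).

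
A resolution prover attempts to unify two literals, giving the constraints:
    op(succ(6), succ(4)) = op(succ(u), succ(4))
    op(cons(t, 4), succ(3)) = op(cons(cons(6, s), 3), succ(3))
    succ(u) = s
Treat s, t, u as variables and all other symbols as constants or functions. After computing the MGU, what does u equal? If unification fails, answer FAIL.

Decompose op/2: succ(6) = succ(u),  succ(4) = succ(4).
Decompose succ/1: 6 = u.
Bind u := 6; substituting into the one remaining equation that mentions u gives: succ(6) = s.
Delete trivial equation succ(4) = succ(4).
Decompose op/2: cons(t, 4) = cons(cons(6, s), 3),  succ(3) = succ(3).
Decompose cons/2: t = cons(6, s),  4 = 3.
Bind t := cons(6, s); no other remaining equation mentions t.
Clash: constants 4 and 3 differ; no unifier exists.

FAIL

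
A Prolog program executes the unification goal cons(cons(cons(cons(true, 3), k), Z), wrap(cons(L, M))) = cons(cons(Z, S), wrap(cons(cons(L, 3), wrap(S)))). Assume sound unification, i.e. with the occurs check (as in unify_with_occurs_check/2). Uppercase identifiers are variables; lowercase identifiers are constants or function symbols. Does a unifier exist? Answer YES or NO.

Decompose cons/2: cons(cons(cons(true, 3), k), Z) = cons(Z, S),  wrap(cons(L, M)) = wrap(cons(cons(L, 3), wrap(S))).
Decompose cons/2: cons(cons(true, 3), k) = Z,  Z = S.
Bind Z := cons(cons(true, 3), k); substituting into the one remaining equation that mentions Z gives: cons(cons(true, 3), k) = S.
Bind S := cons(cons(true, 3), k); substituting into the remaining equation gives: wrap(cons(L, M)) = wrap(cons(cons(L, 3), wrap(cons(cons(true, 3), k)))).
Decompose wrap/1: cons(L, M) = cons(cons(L, 3), wrap(cons(cons(true, 3), k))).
Decompose cons/2: L = cons(L, 3),  M = wrap(cons(cons(true, 3), k)).
Occurs check fails: L occurs in cons(L, 3); the equation L = cons(L, 3) has no finite solution.

NO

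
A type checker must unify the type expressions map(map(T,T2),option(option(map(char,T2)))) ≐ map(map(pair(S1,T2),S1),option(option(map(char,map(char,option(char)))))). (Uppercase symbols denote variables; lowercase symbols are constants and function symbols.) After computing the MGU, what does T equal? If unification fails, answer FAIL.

pair(map(char,option(char)),map(char,option(char)))

Decompose map/2: map(T,T2) ≐ map(pair(S1,T2),S1),  option(option(map(char,T2))) ≐ option(option(map(char,map(char,option(char))))).
Decompose map/2: T ≐ pair(S1,T2),  T2 ≐ S1.
Bind T := pair(S1,T2); no other remaining equation mentions T.
Bind T2 := S1; substituting into the remaining equation gives: option(option(map(char,S1))) ≐ option(option(map(char,map(char,option(char))))). Substituting into the earlier binding gives T := pair(S1,S1).
Decompose option/1: option(map(char,S1)) ≐ option(map(char,map(char,option(char)))).
Decompose option/1: map(char,S1) ≐ map(char,map(char,option(char))).
Decompose map/2: char ≐ char,  S1 ≐ map(char,option(char)).
Delete trivial equation char ≐ char.
Bind S1 := map(char,option(char)). Substituting into the earlier bindings gives T := pair(map(char,option(char)),map(char,option(char))), T2 := map(char,option(char)).
MGU = { T := pair(map(char,option(char)),map(char,option(char))), T2 := map(char,option(char)), S1 := map(char,option(char)) }, so T := pair(map(char,option(char)),map(char,option(char))).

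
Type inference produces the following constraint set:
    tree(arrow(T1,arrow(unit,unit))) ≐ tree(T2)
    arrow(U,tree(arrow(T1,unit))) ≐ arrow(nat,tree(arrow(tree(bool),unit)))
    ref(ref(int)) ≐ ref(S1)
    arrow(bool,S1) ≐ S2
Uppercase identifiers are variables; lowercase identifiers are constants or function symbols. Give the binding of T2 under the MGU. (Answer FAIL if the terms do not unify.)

arrow(tree(bool),arrow(unit,unit))

Decompose tree/1: arrow(T1,arrow(unit,unit)) ≐ T2.
Bind T2 := arrow(T1,arrow(unit,unit)); no other remaining equation mentions T2.
Decompose arrow/2: U ≐ nat,  tree(arrow(T1,unit)) ≐ tree(arrow(tree(bool),unit)).
Bind U := nat; no other remaining equation mentions U.
Decompose tree/1: arrow(T1,unit) ≐ arrow(tree(bool),unit).
Decompose arrow/2: T1 ≐ tree(bool),  unit ≐ unit.
Bind T1 := tree(bool); no other remaining equation mentions T1. Substituting into the earlier binding gives T2 := arrow(tree(bool),arrow(unit,unit)).
Delete trivial equation unit ≐ unit.
Decompose ref/1: ref(int) ≐ S1.
Bind S1 := ref(int); substituting into the remaining equation gives: arrow(bool,ref(int)) ≐ S2.
Bind S2 := arrow(bool,ref(int)).
MGU = { T2 := arrow(tree(bool),arrow(unit,unit)), U := nat, T1 := tree(bool), S1 := ref(int), S2 := arrow(bool,ref(int)) }, so T2 := arrow(tree(bool),arrow(unit,unit)).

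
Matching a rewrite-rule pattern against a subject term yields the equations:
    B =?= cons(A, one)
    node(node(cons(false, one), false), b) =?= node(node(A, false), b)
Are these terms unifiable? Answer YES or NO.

Bind B := cons(A, one); no other remaining equation mentions B.
Decompose node/2: node(cons(false, one), false) =?= node(A, false),  b =?= b.
Decompose node/2: cons(false, one) =?= A,  false =?= false.
Bind A := cons(false, one); no other remaining equation mentions A. Substituting into the earlier binding gives B := cons(cons(false, one), one).
Delete trivial equation false =?= false.
Delete trivial equation b =?= b.
No equations remain and no clash or occurs-check failure arose, so a unifier exists.

YES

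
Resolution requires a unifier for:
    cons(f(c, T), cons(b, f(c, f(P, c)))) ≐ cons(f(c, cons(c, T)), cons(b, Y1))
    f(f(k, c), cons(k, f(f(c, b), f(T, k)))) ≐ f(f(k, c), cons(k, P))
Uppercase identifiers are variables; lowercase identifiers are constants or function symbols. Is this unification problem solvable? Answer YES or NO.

NO

Decompose cons/2: f(c, T) ≐ f(c, cons(c, T)),  cons(b, f(c, f(P, c))) ≐ cons(b, Y1).
Decompose f/2: c ≐ c,  T ≐ cons(c, T).
Delete trivial equation c ≐ c.
Occurs check fails: T occurs in cons(c, T); the equation T ≐ cons(c, T) has no finite solution.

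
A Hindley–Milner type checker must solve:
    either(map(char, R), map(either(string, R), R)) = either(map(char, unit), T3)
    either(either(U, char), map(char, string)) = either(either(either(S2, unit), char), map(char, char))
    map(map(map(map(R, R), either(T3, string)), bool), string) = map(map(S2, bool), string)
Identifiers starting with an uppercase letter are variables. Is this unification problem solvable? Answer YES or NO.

NO

Decompose either/2: map(char, R) = map(char, unit),  map(either(string, R), R) = T3.
Decompose map/2: char = char,  R = unit.
Delete trivial equation char = char.
Bind R := unit; substituting into the 2 remaining equations that mention R gives: map(either(string, unit), unit) = T3,  map(map(map(map(unit, unit), either(T3, string)), bool), string) = map(map(S2, bool), string).
Bind T3 := map(either(string, unit), unit); substituting into the one remaining equation that mentions T3 gives: map(map(map(map(unit, unit), either(map(either(string, unit), unit), string)), bool), string) = map(map(S2, bool), string).
Decompose either/2: either(U, char) = either(either(S2, unit), char),  map(char, string) = map(char, char).
Decompose either/2: U = either(S2, unit),  char = char.
Bind U := either(S2, unit); no other remaining equation mentions U.
Delete trivial equation char = char.
Decompose map/2: char = char,  string = char.
Delete trivial equation char = char.
Clash: constants string and char differ; no unifier exists.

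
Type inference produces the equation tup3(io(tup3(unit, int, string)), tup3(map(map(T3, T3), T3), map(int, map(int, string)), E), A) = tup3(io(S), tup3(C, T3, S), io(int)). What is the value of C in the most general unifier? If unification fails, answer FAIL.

Decompose tup3/3: io(tup3(unit, int, string)) = io(S),  tup3(map(map(T3, T3), T3), map(int, map(int, string)), E) = tup3(C, T3, S),  A = io(int).
Decompose io/1: tup3(unit, int, string) = S.
Bind S := tup3(unit, int, string); substituting into the one remaining equation that mentions S gives: tup3(map(map(T3, T3), T3), map(int, map(int, string)), E) = tup3(C, T3, tup3(unit, int, string)).
Decompose tup3/3: map(map(T3, T3), T3) = C,  map(int, map(int, string)) = T3,  E = tup3(unit, int, string).
Bind C := map(map(T3, T3), T3); no other remaining equation mentions C.
Bind T3 := map(int, map(int, string)); no other remaining equation mentions T3. Substituting into the earlier binding gives C := map(map(map(int, map(int, string)), map(int, map(int, string))), map(int, map(int, string))).
Bind E := tup3(unit, int, string); no other remaining equation mentions E.
Bind A := io(int).
MGU = { S -> tup3(unit, int, string), C -> map(map(map(int, map(int, string)), map(int, map(int, string))), map(int, map(int, string))), T3 -> map(int, map(int, string)), E -> tup3(unit, int, string), A -> io(int) }, so C -> map(map(map(int, map(int, string)), map(int, map(int, string))), map(int, map(int, string))).

map(map(map(int, map(int, string)), map(int, map(int, string))), map(int, map(int, string)))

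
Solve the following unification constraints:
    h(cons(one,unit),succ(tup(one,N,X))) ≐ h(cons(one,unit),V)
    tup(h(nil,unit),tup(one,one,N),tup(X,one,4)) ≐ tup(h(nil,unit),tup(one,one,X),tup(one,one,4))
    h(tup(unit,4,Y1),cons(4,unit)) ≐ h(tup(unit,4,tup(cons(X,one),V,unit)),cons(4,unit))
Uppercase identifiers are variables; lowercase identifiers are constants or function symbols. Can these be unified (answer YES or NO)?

Decompose h/2: cons(one,unit) ≐ cons(one,unit),  succ(tup(one,N,X)) ≐ V.
Delete trivial equation cons(one,unit) ≐ cons(one,unit).
Bind V := succ(tup(one,N,X)); substituting into the one remaining equation that mentions V gives: h(tup(unit,4,Y1),cons(4,unit)) ≐ h(tup(unit,4,tup(cons(X,one),succ(tup(one,N,X)),unit)),cons(4,unit)).
Decompose tup/3: h(nil,unit) ≐ h(nil,unit),  tup(one,one,N) ≐ tup(one,one,X),  tup(X,one,4) ≐ tup(one,one,4).
Delete trivial equation h(nil,unit) ≐ h(nil,unit).
Decompose tup/3: one ≐ one,  one ≐ one,  N ≐ X.
Delete trivial equation one ≐ one.
Delete trivial equation one ≐ one.
Bind N := X; substituting into the one remaining equation that mentions N gives: h(tup(unit,4,Y1),cons(4,unit)) ≐ h(tup(unit,4,tup(cons(X,one),succ(tup(one,X,X)),unit)),cons(4,unit)). Substituting into the earlier binding gives V := succ(tup(one,X,X)).
Decompose tup/3: X ≐ one,  one ≐ one,  4 ≐ 4.
Bind X := one; substituting into the one remaining equation that mentions X gives: h(tup(unit,4,Y1),cons(4,unit)) ≐ h(tup(unit,4,tup(cons(one,one),succ(tup(one,one,one)),unit)),cons(4,unit)). Substituting into the earlier bindings gives V := succ(tup(one,one,one)), N := one.
Delete trivial equation one ≐ one.
Delete trivial equation 4 ≐ 4.
Decompose h/2: tup(unit,4,Y1) ≐ tup(unit,4,tup(cons(one,one),succ(tup(one,one,one)),unit)),  cons(4,unit) ≐ cons(4,unit).
Decompose tup/3: unit ≐ unit,  4 ≐ 4,  Y1 ≐ tup(cons(one,one),succ(tup(one,one,one)),unit).
Delete trivial equation unit ≐ unit.
Delete trivial equation 4 ≐ 4.
Bind Y1 := tup(cons(one,one),succ(tup(one,one,one)),unit); no other remaining equation mentions Y1.
Delete trivial equation cons(4,unit) ≐ cons(4,unit).
No equations remain and no clash or occurs-check failure arose, so a unifier exists.

YES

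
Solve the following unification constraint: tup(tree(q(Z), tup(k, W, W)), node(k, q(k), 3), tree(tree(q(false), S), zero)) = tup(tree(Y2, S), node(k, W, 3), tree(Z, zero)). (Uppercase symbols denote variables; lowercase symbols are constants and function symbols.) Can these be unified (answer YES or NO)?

YES

Decompose tup/3: tree(q(Z), tup(k, W, W)) = tree(Y2, S),  node(k, q(k), 3) = node(k, W, 3),  tree(tree(q(false), S), zero) = tree(Z, zero).
Decompose tree/2: q(Z) = Y2,  tup(k, W, W) = S.
Bind Y2 := q(Z); no other remaining equation mentions Y2.
Bind S := tup(k, W, W); substituting into the one remaining equation that mentions S gives: tree(tree(q(false), tup(k, W, W)), zero) = tree(Z, zero).
Decompose node/3: k = k,  q(k) = W,  3 = 3.
Delete trivial equation k = k.
Bind W := q(k); substituting into the one remaining equation that mentions W gives: tree(tree(q(false), tup(k, q(k), q(k))), zero) = tree(Z, zero). Substituting into the earlier binding gives S := tup(k, q(k), q(k)).
Delete trivial equation 3 = 3.
Decompose tree/2: tree(q(false), tup(k, q(k), q(k))) = Z,  zero = zero.
Bind Z := tree(q(false), tup(k, q(k), q(k))); no other remaining equation mentions Z. Substituting into the earlier binding gives Y2 := q(tree(q(false), tup(k, q(k), q(k)))).
Delete trivial equation zero = zero.
No equations remain and no clash or occurs-check failure arose, so a unifier exists.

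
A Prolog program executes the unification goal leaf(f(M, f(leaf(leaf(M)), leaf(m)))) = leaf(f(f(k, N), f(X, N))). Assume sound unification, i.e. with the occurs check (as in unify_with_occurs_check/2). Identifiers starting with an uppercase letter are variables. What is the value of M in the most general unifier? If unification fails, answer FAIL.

Decompose leaf/1: f(M, f(leaf(leaf(M)), leaf(m))) = f(f(k, N), f(X, N)).
Decompose f/2: M = f(k, N),  f(leaf(leaf(M)), leaf(m)) = f(X, N).
Bind M := f(k, N); substituting into the remaining equation gives: f(leaf(leaf(f(k, N))), leaf(m)) = f(X, N).
Decompose f/2: leaf(leaf(f(k, N))) = X,  leaf(m) = N.
Bind X := leaf(leaf(f(k, N))); no other remaining equation mentions X.
Bind N := leaf(m). Substituting into the earlier bindings gives M := f(k, leaf(m)), X := leaf(leaf(f(k, leaf(m)))).
MGU = { M ↦ f(k, leaf(m)), X ↦ leaf(leaf(f(k, leaf(m)))), N ↦ leaf(m) }, so M ↦ f(k, leaf(m)).

f(k, leaf(m))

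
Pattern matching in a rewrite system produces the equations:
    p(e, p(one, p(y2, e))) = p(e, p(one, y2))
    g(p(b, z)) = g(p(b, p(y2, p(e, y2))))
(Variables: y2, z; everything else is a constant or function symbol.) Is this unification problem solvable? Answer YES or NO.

NO

Decompose p/2: e = e,  p(one, p(y2, e)) = p(one, y2).
Delete trivial equation e = e.
Decompose p/2: one = one,  p(y2, e) = y2.
Delete trivial equation one = one.
Occurs check fails: y2 occurs in p(y2, e); the equation y2 = p(y2, e) has no finite solution.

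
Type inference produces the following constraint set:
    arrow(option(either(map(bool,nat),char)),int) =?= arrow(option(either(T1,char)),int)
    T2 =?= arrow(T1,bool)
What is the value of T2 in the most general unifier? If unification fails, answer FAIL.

Decompose arrow/2: option(either(map(bool,nat),char)) =?= option(either(T1,char)),  int =?= int.
Decompose option/1: either(map(bool,nat),char) =?= either(T1,char).
Decompose either/2: map(bool,nat) =?= T1,  char =?= char.
Bind T1 := map(bool,nat); substituting into the one remaining equation that mentions T1 gives: T2 =?= arrow(map(bool,nat),bool).
Delete trivial equation char =?= char.
Delete trivial equation int =?= int.
Bind T2 := arrow(map(bool,nat),bool).
MGU = { T1 ↦ map(bool,nat), T2 ↦ arrow(map(bool,nat),bool) }, so T2 ↦ arrow(map(bool,nat),bool).

arrow(map(bool,nat),bool)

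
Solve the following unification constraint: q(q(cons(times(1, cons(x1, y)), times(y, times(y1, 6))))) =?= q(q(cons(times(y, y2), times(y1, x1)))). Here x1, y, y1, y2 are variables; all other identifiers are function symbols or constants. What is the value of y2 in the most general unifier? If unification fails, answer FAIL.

Decompose q/1: q(cons(times(1, cons(x1, y)), times(y, times(y1, 6)))) =?= q(cons(times(y, y2), times(y1, x1))).
Decompose q/1: cons(times(1, cons(x1, y)), times(y, times(y1, 6))) =?= cons(times(y, y2), times(y1, x1)).
Decompose cons/2: times(1, cons(x1, y)) =?= times(y, y2),  times(y, times(y1, 6)) =?= times(y1, x1).
Decompose times/2: 1 =?= y,  cons(x1, y) =?= y2.
Bind y := 1; substituting into the remaining equations gives: cons(x1, 1) =?= y2,  times(1, times(y1, 6)) =?= times(y1, x1).
Bind y2 := cons(x1, 1); no other remaining equation mentions y2.
Decompose times/2: 1 =?= y1,  times(y1, 6) =?= x1.
Bind y1 := 1; substituting into the remaining equation gives: times(1, 6) =?= x1.
Bind x1 := times(1, 6). Substituting into the earlier binding gives y2 := cons(times(1, 6), 1).
MGU = { y := 1, y2 := cons(times(1, 6), 1), y1 := 1, x1 := times(1, 6) }, so y2 := cons(times(1, 6), 1).

cons(times(1, 6), 1)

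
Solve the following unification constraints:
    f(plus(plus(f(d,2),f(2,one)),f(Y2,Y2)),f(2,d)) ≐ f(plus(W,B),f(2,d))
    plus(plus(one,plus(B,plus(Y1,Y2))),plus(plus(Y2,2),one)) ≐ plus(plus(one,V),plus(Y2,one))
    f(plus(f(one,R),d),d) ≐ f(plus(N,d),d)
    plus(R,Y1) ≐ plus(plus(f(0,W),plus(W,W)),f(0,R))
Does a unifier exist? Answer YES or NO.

NO

Decompose f/2: plus(plus(f(d,2),f(2,one)),f(Y2,Y2)) ≐ plus(W,B),  f(2,d) ≐ f(2,d).
Decompose plus/2: plus(f(d,2),f(2,one)) ≐ W,  f(Y2,Y2) ≐ B.
Bind W := plus(f(d,2),f(2,one)); substituting into the one remaining equation that mentions W gives: plus(R,Y1) ≐ plus(plus(f(0,plus(f(d,2),f(2,one))),plus(plus(f(d,2),f(2,one)),plus(f(d,2),f(2,one)))),f(0,R)).
Bind B := f(Y2,Y2); substituting into the one remaining equation that mentions B gives: plus(plus(one,plus(f(Y2,Y2),plus(Y1,Y2))),plus(plus(Y2,2),one)) ≐ plus(plus(one,V),plus(Y2,one)).
Delete trivial equation f(2,d) ≐ f(2,d).
Decompose plus/2: plus(one,plus(f(Y2,Y2),plus(Y1,Y2))) ≐ plus(one,V),  plus(plus(Y2,2),one) ≐ plus(Y2,one).
Decompose plus/2: one ≐ one,  plus(f(Y2,Y2),plus(Y1,Y2)) ≐ V.
Delete trivial equation one ≐ one.
Bind V := plus(f(Y2,Y2),plus(Y1,Y2)); no other remaining equation mentions V.
Decompose plus/2: plus(Y2,2) ≐ Y2,  one ≐ one.
Occurs check fails: Y2 occurs in plus(Y2,2); the equation Y2 ≐ plus(Y2,2) has no finite solution.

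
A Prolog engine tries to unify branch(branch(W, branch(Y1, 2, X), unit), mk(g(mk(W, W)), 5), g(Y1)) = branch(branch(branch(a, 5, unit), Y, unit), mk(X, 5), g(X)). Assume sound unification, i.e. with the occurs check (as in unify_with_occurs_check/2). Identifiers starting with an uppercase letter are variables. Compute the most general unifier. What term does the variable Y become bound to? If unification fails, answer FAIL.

Decompose branch/3: branch(W, branch(Y1, 2, X), unit) = branch(branch(a, 5, unit), Y, unit),  mk(g(mk(W, W)), 5) = mk(X, 5),  g(Y1) = g(X).
Decompose branch/3: W = branch(a, 5, unit),  branch(Y1, 2, X) = Y,  unit = unit.
Bind W := branch(a, 5, unit); substituting into the one remaining equation that mentions W gives: mk(g(mk(branch(a, 5, unit), branch(a, 5, unit))), 5) = mk(X, 5).
Bind Y := branch(Y1, 2, X); no other remaining equation mentions Y.
Delete trivial equation unit = unit.
Decompose mk/2: g(mk(branch(a, 5, unit), branch(a, 5, unit))) = X,  5 = 5.
Bind X := g(mk(branch(a, 5, unit), branch(a, 5, unit))); substituting into the one remaining equation that mentions X gives: g(Y1) = g(g(mk(branch(a, 5, unit), branch(a, 5, unit)))). Substituting into the earlier binding gives Y := branch(Y1, 2, g(mk(branch(a, 5, unit), branch(a, 5, unit)))).
Delete trivial equation 5 = 5.
Decompose g/1: Y1 = g(mk(branch(a, 5, unit), branch(a, 5, unit))).
Bind Y1 := g(mk(branch(a, 5, unit), branch(a, 5, unit))). Substituting into the earlier binding gives Y := branch(g(mk(branch(a, 5, unit), branch(a, 5, unit))), 2, g(mk(branch(a, 5, unit), branch(a, 5, unit)))).
MGU = { W -> branch(a, 5, unit), Y -> branch(g(mk(branch(a, 5, unit), branch(a, 5, unit))), 2, g(mk(branch(a, 5, unit), branch(a, 5, unit)))), X -> g(mk(branch(a, 5, unit), branch(a, 5, unit))), Y1 -> g(mk(branch(a, 5, unit), branch(a, 5, unit))) }, so Y -> branch(g(mk(branch(a, 5, unit), branch(a, 5, unit))), 2, g(mk(branch(a, 5, unit), branch(a, 5, unit)))).

branch(g(mk(branch(a, 5, unit), branch(a, 5, unit))), 2, g(mk(branch(a, 5, unit), branch(a, 5, unit))))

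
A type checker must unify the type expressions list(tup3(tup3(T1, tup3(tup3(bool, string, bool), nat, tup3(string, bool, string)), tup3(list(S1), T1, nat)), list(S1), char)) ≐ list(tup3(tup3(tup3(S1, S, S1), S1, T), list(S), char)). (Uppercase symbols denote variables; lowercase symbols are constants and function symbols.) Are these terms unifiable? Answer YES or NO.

YES

Decompose list/1: tup3(tup3(T1, tup3(tup3(bool, string, bool), nat, tup3(string, bool, string)), tup3(list(S1), T1, nat)), list(S1), char) ≐ tup3(tup3(tup3(S1, S, S1), S1, T), list(S), char).
Decompose tup3/3: tup3(T1, tup3(tup3(bool, string, bool), nat, tup3(string, bool, string)), tup3(list(S1), T1, nat)) ≐ tup3(tup3(S1, S, S1), S1, T),  list(S1) ≐ list(S),  char ≐ char.
Decompose tup3/3: T1 ≐ tup3(S1, S, S1),  tup3(tup3(bool, string, bool), nat, tup3(string, bool, string)) ≐ S1,  tup3(list(S1), T1, nat) ≐ T.
Bind T1 := tup3(S1, S, S1); substituting into the one remaining equation that mentions T1 gives: tup3(list(S1), tup3(S1, S, S1), nat) ≐ T.
Bind S1 := tup3(tup3(bool, string, bool), nat, tup3(string, bool, string)); substituting into the 2 remaining equations that mention S1 gives: tup3(list(tup3(tup3(bool, string, bool), nat, tup3(string, bool, string))), tup3(tup3(tup3(bool, string, bool), nat, tup3(string, bool, string)), S, tup3(tup3(bool, string, bool), nat, tup3(string, bool, string))), nat) ≐ T,  list(tup3(tup3(bool, string, bool), nat, tup3(string, bool, string))) ≐ list(S). Substituting into the earlier binding gives T1 := tup3(tup3(tup3(bool, string, bool), nat, tup3(string, bool, string)), S, tup3(tup3(bool, string, bool), nat, tup3(string, bool, string))).
Bind T := tup3(list(tup3(tup3(bool, string, bool), nat, tup3(string, bool, string))), tup3(tup3(tup3(bool, string, bool), nat, tup3(string, bool, string)), S, tup3(tup3(bool, string, bool), nat, tup3(string, bool, string))), nat); no other remaining equation mentions T.
Decompose list/1: tup3(tup3(bool, string, bool), nat, tup3(string, bool, string)) ≐ S.
Bind S := tup3(tup3(bool, string, bool), nat, tup3(string, bool, string)); no other remaining equation mentions S. Substituting into the earlier bindings gives T1 := tup3(tup3(tup3(bool, string, bool), nat, tup3(string, bool, string)), tup3(tup3(bool, string, bool), nat, tup3(string, bool, string)), tup3(tup3(bool, string, bool), nat, tup3(string, bool, string))), T := tup3(list(tup3(tup3(bool, string, bool), nat, tup3(string, bool, string))), tup3(tup3(tup3(bool, string, bool), nat, tup3(string, bool, string)), tup3(tup3(bool, string, bool), nat, tup3(string, bool, string)), tup3(tup3(bool, string, bool), nat, tup3(string, bool, string))), nat).
Delete trivial equation char ≐ char.
No equations remain and no clash or occurs-check failure arose, so a unifier exists.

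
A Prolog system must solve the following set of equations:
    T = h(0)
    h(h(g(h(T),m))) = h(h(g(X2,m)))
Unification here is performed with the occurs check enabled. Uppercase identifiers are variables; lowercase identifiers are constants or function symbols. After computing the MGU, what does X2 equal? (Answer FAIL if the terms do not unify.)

h(h(0))

Bind T := h(0); substituting into the remaining equation gives: h(h(g(h(h(0)),m))) = h(h(g(X2,m))).
Decompose h/1: h(g(h(h(0)),m)) = h(g(X2,m)).
Decompose h/1: g(h(h(0)),m) = g(X2,m).
Decompose g/2: h(h(0)) = X2,  m = m.
Bind X2 := h(h(0)); no other remaining equation mentions X2.
Delete trivial equation m = m.
MGU = { T = h(0), X2 = h(h(0)) }, so X2 = h(h(0)).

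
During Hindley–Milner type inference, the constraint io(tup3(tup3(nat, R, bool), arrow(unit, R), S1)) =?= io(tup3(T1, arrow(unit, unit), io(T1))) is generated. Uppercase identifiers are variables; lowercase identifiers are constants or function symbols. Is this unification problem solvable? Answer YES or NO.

Decompose io/1: tup3(tup3(nat, R, bool), arrow(unit, R), S1) =?= tup3(T1, arrow(unit, unit), io(T1)).
Decompose tup3/3: tup3(nat, R, bool) =?= T1,  arrow(unit, R) =?= arrow(unit, unit),  S1 =?= io(T1).
Bind T1 := tup3(nat, R, bool); substituting into the one remaining equation that mentions T1 gives: S1 =?= io(tup3(nat, R, bool)).
Decompose arrow/2: unit =?= unit,  R =?= unit.
Delete trivial equation unit =?= unit.
Bind R := unit; substituting into the remaining equation gives: S1 =?= io(tup3(nat, unit, bool)). Substituting into the earlier binding gives T1 := tup3(nat, unit, bool).
Bind S1 := io(tup3(nat, unit, bool)).
No equations remain and no clash or occurs-check failure arose, so a unifier exists.

YES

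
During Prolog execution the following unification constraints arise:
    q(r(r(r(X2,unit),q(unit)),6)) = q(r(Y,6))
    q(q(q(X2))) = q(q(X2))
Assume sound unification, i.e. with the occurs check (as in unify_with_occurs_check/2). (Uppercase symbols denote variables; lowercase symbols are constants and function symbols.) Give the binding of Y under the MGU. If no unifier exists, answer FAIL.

FAIL

Decompose q/1: r(r(r(X2,unit),q(unit)),6) = r(Y,6).
Decompose r/2: r(r(X2,unit),q(unit)) = Y,  6 = 6.
Bind Y := r(r(X2,unit),q(unit)); no other remaining equation mentions Y.
Delete trivial equation 6 = 6.
Decompose q/1: q(q(X2)) = q(X2).
Decompose q/1: q(X2) = X2.
Occurs check fails: X2 occurs in q(X2); the equation X2 = q(X2) has no finite solution.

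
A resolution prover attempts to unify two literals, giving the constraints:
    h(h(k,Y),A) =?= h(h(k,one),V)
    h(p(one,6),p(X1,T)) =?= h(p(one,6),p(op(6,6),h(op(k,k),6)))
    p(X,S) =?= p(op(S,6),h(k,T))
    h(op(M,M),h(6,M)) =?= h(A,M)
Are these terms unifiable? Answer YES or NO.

NO

Decompose h/2: h(k,Y) =?= h(k,one),  A =?= V.
Decompose h/2: k =?= k,  Y =?= one.
Delete trivial equation k =?= k.
Bind Y := one; no other remaining equation mentions Y.
Bind A := V; substituting into the one remaining equation that mentions A gives: h(op(M,M),h(6,M)) =?= h(V,M).
Decompose h/2: p(one,6) =?= p(one,6),  p(X1,T) =?= p(op(6,6),h(op(k,k),6)).
Delete trivial equation p(one,6) =?= p(one,6).
Decompose p/2: X1 =?= op(6,6),  T =?= h(op(k,k),6).
Bind X1 := op(6,6); no other remaining equation mentions X1.
Bind T := h(op(k,k),6); substituting into the one remaining equation that mentions T gives: p(X,S) =?= p(op(S,6),h(k,h(op(k,k),6))).
Decompose p/2: X =?= op(S,6),  S =?= h(k,h(op(k,k),6)).
Bind X := op(S,6); no other remaining equation mentions X.
Bind S := h(k,h(op(k,k),6)); no other remaining equation mentions S. Substituting into the earlier binding gives X := op(h(k,h(op(k,k),6)),6).
Decompose h/2: op(M,M) =?= V,  h(6,M) =?= M.
Bind V := op(M,M); no other remaining equation mentions V. Substituting into the earlier binding gives A := op(M,M).
Occurs check fails: M occurs in h(6,M); the equation M =?= h(6,M) has no finite solution.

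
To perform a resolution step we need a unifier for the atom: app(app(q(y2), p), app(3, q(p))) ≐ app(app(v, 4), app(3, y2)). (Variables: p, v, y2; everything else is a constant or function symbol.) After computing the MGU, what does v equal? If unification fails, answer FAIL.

q(q(4))

Decompose app/2: app(q(y2), p) ≐ app(v, 4),  app(3, q(p)) ≐ app(3, y2).
Decompose app/2: q(y2) ≐ v,  p ≐ 4.
Bind v := q(y2); no other remaining equation mentions v.
Bind p := 4; substituting into the remaining equation gives: app(3, q(4)) ≐ app(3, y2).
Decompose app/2: 3 ≐ 3,  q(4) ≐ y2.
Delete trivial equation 3 ≐ 3.
Bind y2 := q(4). Substituting into the earlier binding gives v := q(q(4)).
MGU = { v -> q(q(4)), p -> 4, y2 -> q(4) }, so v -> q(q(4)).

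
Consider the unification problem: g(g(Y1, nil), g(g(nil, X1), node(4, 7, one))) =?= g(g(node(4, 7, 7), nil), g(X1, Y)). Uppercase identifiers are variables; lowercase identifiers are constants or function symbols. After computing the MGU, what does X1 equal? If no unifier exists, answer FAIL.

Decompose g/2: g(Y1, nil) =?= g(node(4, 7, 7), nil),  g(g(nil, X1), node(4, 7, one)) =?= g(X1, Y).
Decompose g/2: Y1 =?= node(4, 7, 7),  nil =?= nil.
Bind Y1 := node(4, 7, 7); no other remaining equation mentions Y1.
Delete trivial equation nil =?= nil.
Decompose g/2: g(nil, X1) =?= X1,  node(4, 7, one) =?= Y.
Occurs check fails: X1 occurs in g(nil, X1); the equation X1 =?= g(nil, X1) has no finite solution.

FAIL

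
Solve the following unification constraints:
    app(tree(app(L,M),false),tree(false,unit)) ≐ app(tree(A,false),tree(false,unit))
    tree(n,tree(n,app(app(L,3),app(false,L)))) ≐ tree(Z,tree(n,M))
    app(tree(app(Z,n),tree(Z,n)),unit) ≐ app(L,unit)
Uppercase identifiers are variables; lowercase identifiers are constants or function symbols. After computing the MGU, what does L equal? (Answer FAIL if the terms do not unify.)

tree(app(n,n),tree(n,n))

Decompose app/2: tree(app(L,M),false) ≐ tree(A,false),  tree(false,unit) ≐ tree(false,unit).
Decompose tree/2: app(L,M) ≐ A,  false ≐ false.
Bind A := app(L,M); no other remaining equation mentions A.
Delete trivial equation false ≐ false.
Delete trivial equation tree(false,unit) ≐ tree(false,unit).
Decompose tree/2: n ≐ Z,  tree(n,app(app(L,3),app(false,L))) ≐ tree(n,M).
Bind Z := n; substituting into the one remaining equation that mentions Z gives: app(tree(app(n,n),tree(n,n)),unit) ≐ app(L,unit).
Decompose tree/2: n ≐ n,  app(app(L,3),app(false,L)) ≐ M.
Delete trivial equation n ≐ n.
Bind M := app(app(L,3),app(false,L)); no other remaining equation mentions M. Substituting into the earlier binding gives A := app(L,app(app(L,3),app(false,L))).
Decompose app/2: tree(app(n,n),tree(n,n)) ≐ L,  unit ≐ unit.
Bind L := tree(app(n,n),tree(n,n)); no other remaining equation mentions L. Substituting into the earlier bindings gives A := app(tree(app(n,n),tree(n,n)),app(app(tree(app(n,n),tree(n,n)),3),app(false,tree(app(n,n),tree(n,n))))), M := app(app(tree(app(n,n),tree(n,n)),3),app(false,tree(app(n,n),tree(n,n)))).
Delete trivial equation unit ≐ unit.
MGU = { A -> app(tree(app(n,n),tree(n,n)),app(app(tree(app(n,n),tree(n,n)),3),app(false,tree(app(n,n),tree(n,n))))), Z -> n, M -> app(app(tree(app(n,n),tree(n,n)),3),app(false,tree(app(n,n),tree(n,n)))), L -> tree(app(n,n),tree(n,n)) }, so L -> tree(app(n,n),tree(n,n)).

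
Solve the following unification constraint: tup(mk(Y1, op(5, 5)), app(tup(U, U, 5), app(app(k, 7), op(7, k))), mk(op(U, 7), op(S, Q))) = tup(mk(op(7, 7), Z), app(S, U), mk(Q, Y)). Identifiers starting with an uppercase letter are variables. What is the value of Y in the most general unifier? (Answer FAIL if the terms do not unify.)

Decompose tup/3: mk(Y1, op(5, 5)) = mk(op(7, 7), Z),  app(tup(U, U, 5), app(app(k, 7), op(7, k))) = app(S, U),  mk(op(U, 7), op(S, Q)) = mk(Q, Y).
Decompose mk/2: Y1 = op(7, 7),  op(5, 5) = Z.
Bind Y1 := op(7, 7); no other remaining equation mentions Y1.
Bind Z := op(5, 5); no other remaining equation mentions Z.
Decompose app/2: tup(U, U, 5) = S,  app(app(k, 7), op(7, k)) = U.
Bind S := tup(U, U, 5); substituting into the one remaining equation that mentions S gives: mk(op(U, 7), op(tup(U, U, 5), Q)) = mk(Q, Y).
Bind U := app(app(k, 7), op(7, k)); substituting into the remaining equation gives: mk(op(app(app(k, 7), op(7, k)), 7), op(tup(app(app(k, 7), op(7, k)), app(app(k, 7), op(7, k)), 5), Q)) = mk(Q, Y). Substituting into the earlier binding gives S := tup(app(app(k, 7), op(7, k)), app(app(k, 7), op(7, k)), 5).
Decompose mk/2: op(app(app(k, 7), op(7, k)), 7) = Q,  op(tup(app(app(k, 7), op(7, k)), app(app(k, 7), op(7, k)), 5), Q) = Y.
Bind Q := op(app(app(k, 7), op(7, k)), 7); substituting into the remaining equation gives: op(tup(app(app(k, 7), op(7, k)), app(app(k, 7), op(7, k)), 5), op(app(app(k, 7), op(7, k)), 7)) = Y.
Bind Y := op(tup(app(app(k, 7), op(7, k)), app(app(k, 7), op(7, k)), 5), op(app(app(k, 7), op(7, k)), 7)).
MGU = { Y1 -> op(7, 7), Z -> op(5, 5), S -> tup(app(app(k, 7), op(7, k)), app(app(k, 7), op(7, k)), 5), U -> app(app(k, 7), op(7, k)), Q -> op(app(app(k, 7), op(7, k)), 7), Y -> op(tup(app(app(k, 7), op(7, k)), app(app(k, 7), op(7, k)), 5), op(app(app(k, 7), op(7, k)), 7)) }, so Y -> op(tup(app(app(k, 7), op(7, k)), app(app(k, 7), op(7, k)), 5), op(app(app(k, 7), op(7, k)), 7)).

op(tup(app(app(k, 7), op(7, k)), app(app(k, 7), op(7, k)), 5), op(app(app(k, 7), op(7, k)), 7))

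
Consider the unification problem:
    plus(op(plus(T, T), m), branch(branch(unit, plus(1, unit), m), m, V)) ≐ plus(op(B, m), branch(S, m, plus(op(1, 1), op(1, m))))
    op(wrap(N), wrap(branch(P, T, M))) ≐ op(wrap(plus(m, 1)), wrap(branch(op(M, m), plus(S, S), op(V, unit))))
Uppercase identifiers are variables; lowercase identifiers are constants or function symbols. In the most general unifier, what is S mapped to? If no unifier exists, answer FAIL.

branch(unit, plus(1, unit), m)

Decompose plus/2: op(plus(T, T), m) ≐ op(B, m),  branch(branch(unit, plus(1, unit), m), m, V) ≐ branch(S, m, plus(op(1, 1), op(1, m))).
Decompose op/2: plus(T, T) ≐ B,  m ≐ m.
Bind B := plus(T, T); no other remaining equation mentions B.
Delete trivial equation m ≐ m.
Decompose branch/3: branch(unit, plus(1, unit), m) ≐ S,  m ≐ m,  V ≐ plus(op(1, 1), op(1, m)).
Bind S := branch(unit, plus(1, unit), m); substituting into the one remaining equation that mentions S gives: op(wrap(N), wrap(branch(P, T, M))) ≐ op(wrap(plus(m, 1)), wrap(branch(op(M, m), plus(branch(unit, plus(1, unit), m), branch(unit, plus(1, unit), m)), op(V, unit)))).
Delete trivial equation m ≐ m.
Bind V := plus(op(1, 1), op(1, m)); substituting into the remaining equation gives: op(wrap(N), wrap(branch(P, T, M))) ≐ op(wrap(plus(m, 1)), wrap(branch(op(M, m), plus(branch(unit, plus(1, unit), m), branch(unit, plus(1, unit), m)), op(plus(op(1, 1), op(1, m)), unit)))).
Decompose op/2: wrap(N) ≐ wrap(plus(m, 1)),  wrap(branch(P, T, M)) ≐ wrap(branch(op(M, m), plus(branch(unit, plus(1, unit), m), branch(unit, plus(1, unit), m)), op(plus(op(1, 1), op(1, m)), unit))).
Decompose wrap/1: N ≐ plus(m, 1).
Bind N := plus(m, 1); no other remaining equation mentions N.
Decompose wrap/1: branch(P, T, M) ≐ branch(op(M, m), plus(branch(unit, plus(1, unit), m), branch(unit, plus(1, unit), m)), op(plus(op(1, 1), op(1, m)), unit)).
Decompose branch/3: P ≐ op(M, m),  T ≐ plus(branch(unit, plus(1, unit), m), branch(unit, plus(1, unit), m)),  M ≐ op(plus(op(1, 1), op(1, m)), unit).
Bind P := op(M, m); no other remaining equation mentions P.
Bind T := plus(branch(unit, plus(1, unit), m), branch(unit, plus(1, unit), m)); no other remaining equation mentions T. Substituting into the earlier binding gives B := plus(plus(branch(unit, plus(1, unit), m), branch(unit, plus(1, unit), m)), plus(branch(unit, plus(1, unit), m), branch(unit, plus(1, unit), m))).
Bind M := op(plus(op(1, 1), op(1, m)), unit). Substituting into the earlier binding gives P := op(op(plus(op(1, 1), op(1, m)), unit), m).
MGU = { B ↦ plus(plus(branch(unit, plus(1, unit), m), branch(unit, plus(1, unit), m)), plus(branch(unit, plus(1, unit), m), branch(unit, plus(1, unit), m))), S ↦ branch(unit, plus(1, unit), m), V ↦ plus(op(1, 1), op(1, m)), N ↦ plus(m, 1), P ↦ op(op(plus(op(1, 1), op(1, m)), unit), m), T ↦ plus(branch(unit, plus(1, unit), m), branch(unit, plus(1, unit), m)), M ↦ op(plus(op(1, 1), op(1, m)), unit) }, so S ↦ branch(unit, plus(1, unit), m).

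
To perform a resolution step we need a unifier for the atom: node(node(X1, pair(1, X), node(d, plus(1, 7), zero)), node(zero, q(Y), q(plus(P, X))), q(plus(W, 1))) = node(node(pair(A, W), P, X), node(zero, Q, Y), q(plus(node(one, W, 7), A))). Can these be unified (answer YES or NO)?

NO

Decompose node/3: node(X1, pair(1, X), node(d, plus(1, 7), zero)) = node(pair(A, W), P, X),  node(zero, q(Y), q(plus(P, X))) = node(zero, Q, Y),  q(plus(W, 1)) = q(plus(node(one, W, 7), A)).
Decompose node/3: X1 = pair(A, W),  pair(1, X) = P,  node(d, plus(1, 7), zero) = X.
Bind X1 := pair(A, W); no other remaining equation mentions X1.
Bind P := pair(1, X); substituting into the one remaining equation that mentions P gives: node(zero, q(Y), q(plus(pair(1, X), X))) = node(zero, Q, Y).
Bind X := node(d, plus(1, 7), zero); substituting into the one remaining equation that mentions X gives: node(zero, q(Y), q(plus(pair(1, node(d, plus(1, 7), zero)), node(d, plus(1, 7), zero)))) = node(zero, Q, Y). Substituting into the earlier binding gives P := pair(1, node(d, plus(1, 7), zero)).
Decompose node/3: zero = zero,  q(Y) = Q,  q(plus(pair(1, node(d, plus(1, 7), zero)), node(d, plus(1, 7), zero))) = Y.
Delete trivial equation zero = zero.
Bind Q := q(Y); no other remaining equation mentions Q.
Bind Y := q(plus(pair(1, node(d, plus(1, 7), zero)), node(d, plus(1, 7), zero))); no other remaining equation mentions Y. Substituting into the earlier binding gives Q := q(q(plus(pair(1, node(d, plus(1, 7), zero)), node(d, plus(1, 7), zero)))).
Decompose q/1: plus(W, 1) = plus(node(one, W, 7), A).
Decompose plus/2: W = node(one, W, 7),  1 = A.
Occurs check fails: W occurs in node(one, W, 7); the equation W = node(one, W, 7) has no finite solution.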